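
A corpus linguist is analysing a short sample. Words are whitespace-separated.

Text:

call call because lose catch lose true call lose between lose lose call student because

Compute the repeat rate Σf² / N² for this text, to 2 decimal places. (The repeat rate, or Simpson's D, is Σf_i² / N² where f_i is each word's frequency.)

0.22

Frequencies: lose:5, call:4, because:2, catch:1, true:1, between:1, student:1
Σf² = 49; N² = 225
Repeat rate = 49 / 225 = 0.22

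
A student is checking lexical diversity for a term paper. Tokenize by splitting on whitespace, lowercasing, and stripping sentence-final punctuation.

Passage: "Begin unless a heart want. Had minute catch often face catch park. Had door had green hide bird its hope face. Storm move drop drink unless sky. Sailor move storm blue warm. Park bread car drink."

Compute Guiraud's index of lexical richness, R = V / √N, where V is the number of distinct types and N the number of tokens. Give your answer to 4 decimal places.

N = 36, V = 27.
√N = 6.000000
R = 27 / 6.000000 = 4.5000

4.5000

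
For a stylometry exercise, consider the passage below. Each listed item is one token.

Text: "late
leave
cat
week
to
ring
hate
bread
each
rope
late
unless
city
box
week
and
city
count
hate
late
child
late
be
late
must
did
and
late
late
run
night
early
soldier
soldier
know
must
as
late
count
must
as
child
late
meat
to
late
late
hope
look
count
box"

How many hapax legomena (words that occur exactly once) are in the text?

16

Frequencies: late:11, count:3, must:3, week:2, to:2, hate:2, city:2, box:2, and:2, child:2, soldier:2, as:2, leave:1, cat:1, ring:1, bread:1, each:1, rope:1, unless:1, be:1, … (8 more, each freq 1)
Hapax (freq=1): be, bread, cat, did, each, early, hope, know, leave, look, meat, night, ring, rope, run, unless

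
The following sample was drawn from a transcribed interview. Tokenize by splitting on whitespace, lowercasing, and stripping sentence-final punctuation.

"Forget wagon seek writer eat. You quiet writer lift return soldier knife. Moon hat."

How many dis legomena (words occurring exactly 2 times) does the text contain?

1

Frequencies: writer:2, forget:1, wagon:1, seek:1, eat:1, you:1, quiet:1, lift:1, return:1, soldier:1, knife:1, moon:1, hat:1
Words with frequency 2: writer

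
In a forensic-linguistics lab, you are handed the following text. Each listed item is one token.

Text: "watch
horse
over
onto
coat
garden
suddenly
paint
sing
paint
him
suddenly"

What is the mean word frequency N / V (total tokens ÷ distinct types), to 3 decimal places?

1.200

N = 12 tokens, V = 10 types.
Mean frequency = N / V = 12 / 10 = 1.200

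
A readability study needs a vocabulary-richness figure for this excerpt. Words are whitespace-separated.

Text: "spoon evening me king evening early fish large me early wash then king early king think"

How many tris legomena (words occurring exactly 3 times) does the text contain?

Frequencies: king:3, early:3, evening:2, me:2, spoon:1, fish:1, large:1, wash:1, then:1, think:1
Words with frequency 3: early, king

2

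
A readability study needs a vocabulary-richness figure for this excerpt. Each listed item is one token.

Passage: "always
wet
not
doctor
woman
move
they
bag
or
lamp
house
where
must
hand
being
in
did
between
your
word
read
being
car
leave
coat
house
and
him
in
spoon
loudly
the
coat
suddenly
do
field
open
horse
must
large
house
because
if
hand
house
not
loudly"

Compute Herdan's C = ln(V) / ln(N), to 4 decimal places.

N = 47, V = 37.
ln(V) = 3.610918, ln(N) = 3.850148
C = 3.610918 / 3.850148 = 0.9379

0.9379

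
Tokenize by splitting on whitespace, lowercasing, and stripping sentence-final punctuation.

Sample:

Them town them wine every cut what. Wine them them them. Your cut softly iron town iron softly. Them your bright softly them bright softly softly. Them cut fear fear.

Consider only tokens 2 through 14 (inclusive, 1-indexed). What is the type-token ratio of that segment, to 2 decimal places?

0.62

Segment tokens 2–14: town, them, wine, every, cut, what, wine, them, them, them, your, cut, softly
Segment N = 13, segment V = 8.
TTR = 8 / 13 = 0.62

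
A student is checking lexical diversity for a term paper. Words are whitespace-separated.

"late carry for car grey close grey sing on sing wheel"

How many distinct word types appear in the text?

Distinct types: {car, carry, close, for, grey, late, on, sing, wheel}
V = 9

9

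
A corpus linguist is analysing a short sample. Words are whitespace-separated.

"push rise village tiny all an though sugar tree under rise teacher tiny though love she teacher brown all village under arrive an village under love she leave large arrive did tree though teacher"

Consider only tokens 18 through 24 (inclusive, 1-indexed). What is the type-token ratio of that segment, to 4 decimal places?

0.8571

Segment tokens 18–24: brown, all, village, under, arrive, an, village
Segment N = 7, segment V = 6.
TTR = 6 / 7 = 0.8571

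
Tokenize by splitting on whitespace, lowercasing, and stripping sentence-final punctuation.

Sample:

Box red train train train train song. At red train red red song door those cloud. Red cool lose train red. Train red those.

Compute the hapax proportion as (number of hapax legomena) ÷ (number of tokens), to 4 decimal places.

Frequencies: red:7, train:7, song:2, those:2, box:1, at:1, door:1, cloud:1, cool:1, lose:1
Hapax count = 6; token count = 24.
Ratio = 6 / 24 = 0.2500

0.2500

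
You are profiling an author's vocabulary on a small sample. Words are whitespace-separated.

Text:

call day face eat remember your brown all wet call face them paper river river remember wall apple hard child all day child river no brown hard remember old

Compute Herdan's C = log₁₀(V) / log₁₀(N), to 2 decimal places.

N = 29, V = 18.
log₁₀(V) = 1.255273, log₁₀(N) = 1.462398
C = 1.255273 / 1.462398 = 0.86

0.86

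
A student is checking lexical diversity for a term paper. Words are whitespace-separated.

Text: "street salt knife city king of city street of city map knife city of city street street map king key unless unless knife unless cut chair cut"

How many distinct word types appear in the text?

Distinct types: {chair, city, cut, key, king, knife, map, of, salt, street, unless}
V = 11

11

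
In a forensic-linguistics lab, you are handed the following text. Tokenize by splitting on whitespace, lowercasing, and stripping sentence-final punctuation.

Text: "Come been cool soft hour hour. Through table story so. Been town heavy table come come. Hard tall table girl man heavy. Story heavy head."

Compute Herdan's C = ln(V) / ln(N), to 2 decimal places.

N = 25, V = 16.
ln(V) = 2.772589, ln(N) = 3.218876
C = 2.772589 / 3.218876 = 0.86

0.86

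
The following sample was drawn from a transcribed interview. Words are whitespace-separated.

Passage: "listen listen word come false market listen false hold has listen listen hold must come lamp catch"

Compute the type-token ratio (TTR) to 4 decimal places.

0.5882

N = 17 tokens, V = 10 types.
TTR = V / N = 10 / 17 = 0.5882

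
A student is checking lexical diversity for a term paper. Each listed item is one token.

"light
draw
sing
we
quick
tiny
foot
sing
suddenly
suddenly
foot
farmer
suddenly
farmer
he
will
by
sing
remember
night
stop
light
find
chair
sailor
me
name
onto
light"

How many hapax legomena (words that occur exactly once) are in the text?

Frequencies: light:3, sing:3, suddenly:3, foot:2, farmer:2, draw:1, we:1, quick:1, tiny:1, he:1, will:1, by:1, remember:1, night:1, stop:1, find:1, chair:1, sailor:1, me:1, name:1, … (1 more, each freq 1)
Hapax (freq=1): by, chair, draw, find, he, me, name, night, onto, quick, remember, sailor, stop, tiny, we, will

16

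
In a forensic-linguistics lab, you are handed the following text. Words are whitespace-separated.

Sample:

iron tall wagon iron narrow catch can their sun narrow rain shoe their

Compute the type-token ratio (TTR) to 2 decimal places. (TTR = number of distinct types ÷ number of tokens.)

N = 13 tokens, V = 10 types.
TTR = V / N = 10 / 13 = 0.77

0.77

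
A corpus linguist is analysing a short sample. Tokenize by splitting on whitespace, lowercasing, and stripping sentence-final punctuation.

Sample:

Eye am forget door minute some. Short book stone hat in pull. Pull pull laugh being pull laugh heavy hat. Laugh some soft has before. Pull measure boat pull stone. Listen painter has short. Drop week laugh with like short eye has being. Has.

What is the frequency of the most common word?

Frequencies: pull:6, laugh:4, has:4, short:3, eye:2, some:2, stone:2, hat:2, being:2, am:1, forget:1, door:1, minute:1, book:1, in:1, heavy:1, soft:1, before:1, measure:1, boat:1, … (6 more, each freq 1)
Most common: 'pull' with frequency 6.

6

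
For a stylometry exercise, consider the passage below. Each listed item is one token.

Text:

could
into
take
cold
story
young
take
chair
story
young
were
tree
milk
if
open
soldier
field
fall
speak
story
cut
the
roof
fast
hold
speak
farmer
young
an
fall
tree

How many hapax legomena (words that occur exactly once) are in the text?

Frequencies: story:3, young:3, take:2, tree:2, fall:2, speak:2, could:1, into:1, cold:1, chair:1, were:1, milk:1, if:1, open:1, soldier:1, field:1, cut:1, the:1, roof:1, fast:1, … (3 more, each freq 1)
Hapax (freq=1): an, chair, cold, could, cut, farmer, fast, field, hold, if, into, milk, open, roof, soldier, the, were

17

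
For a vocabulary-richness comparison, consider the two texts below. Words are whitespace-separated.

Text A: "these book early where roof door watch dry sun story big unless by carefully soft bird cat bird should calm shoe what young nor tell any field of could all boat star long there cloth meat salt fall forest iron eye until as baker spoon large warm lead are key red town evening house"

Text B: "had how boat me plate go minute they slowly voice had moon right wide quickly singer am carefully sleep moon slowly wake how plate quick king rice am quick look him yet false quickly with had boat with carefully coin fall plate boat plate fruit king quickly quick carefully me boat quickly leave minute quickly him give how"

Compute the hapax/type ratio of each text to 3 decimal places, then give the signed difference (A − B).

0.450

A: hapax=52, V=53, ratio=0.981
B: hapax=17, V=32, ratio=0.531
Difference = 0.981 − 0.531 = 0.450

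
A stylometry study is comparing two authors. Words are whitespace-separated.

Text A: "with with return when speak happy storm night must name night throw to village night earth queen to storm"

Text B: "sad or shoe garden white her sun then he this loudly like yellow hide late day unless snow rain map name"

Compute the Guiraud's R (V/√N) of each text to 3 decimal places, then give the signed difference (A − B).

-1.371

A: V=14, N=19, R=3.212
B: V=21, N=21, R=4.583
Difference = 3.212 − 4.583 = -1.371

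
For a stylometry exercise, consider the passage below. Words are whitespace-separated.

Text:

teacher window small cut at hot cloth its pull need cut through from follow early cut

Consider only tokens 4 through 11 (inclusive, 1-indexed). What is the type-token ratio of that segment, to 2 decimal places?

Segment tokens 4–11: cut, at, hot, cloth, its, pull, need, cut
Segment N = 8, segment V = 7.
TTR = 7 / 8 = 0.88

0.88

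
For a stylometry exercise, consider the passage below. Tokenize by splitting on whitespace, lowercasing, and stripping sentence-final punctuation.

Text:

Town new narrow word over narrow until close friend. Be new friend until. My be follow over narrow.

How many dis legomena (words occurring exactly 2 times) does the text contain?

5

Frequencies: narrow:3, new:2, over:2, until:2, friend:2, be:2, town:1, word:1, close:1, my:1, follow:1
Words with frequency 2: be, friend, new, over, until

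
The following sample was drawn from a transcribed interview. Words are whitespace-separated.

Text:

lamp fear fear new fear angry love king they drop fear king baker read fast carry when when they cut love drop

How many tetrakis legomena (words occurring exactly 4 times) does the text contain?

Frequencies: fear:4, love:2, king:2, they:2, drop:2, when:2, lamp:1, new:1, angry:1, baker:1, read:1, fast:1, carry:1, cut:1
Words with frequency 4: fear

1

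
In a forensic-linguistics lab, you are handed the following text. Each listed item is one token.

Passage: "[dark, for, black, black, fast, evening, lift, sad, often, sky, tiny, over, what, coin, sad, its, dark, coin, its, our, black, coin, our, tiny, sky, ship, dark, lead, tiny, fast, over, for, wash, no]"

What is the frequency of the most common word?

Frequencies: dark:3, black:3, tiny:3, coin:3, for:2, fast:2, sad:2, sky:2, over:2, its:2, our:2, evening:1, lift:1, often:1, what:1, ship:1, lead:1, wash:1, no:1
Most common: 'dark' with frequency 3.

3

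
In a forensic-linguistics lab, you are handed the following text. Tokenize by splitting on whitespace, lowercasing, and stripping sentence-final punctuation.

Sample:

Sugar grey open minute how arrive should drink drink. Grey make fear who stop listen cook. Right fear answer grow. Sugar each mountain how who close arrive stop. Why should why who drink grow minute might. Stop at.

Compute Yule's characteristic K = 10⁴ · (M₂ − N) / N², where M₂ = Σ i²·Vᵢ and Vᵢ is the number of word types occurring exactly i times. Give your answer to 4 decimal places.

249.3075

Frequencies: drink:3, who:3, stop:3, sugar:2, grey:2, minute:2, how:2, arrive:2, should:2, fear:2, grow:2, why:2, open:1, make:1, listen:1, cook:1, right:1, answer:1, each:1, mountain:1, … (3 more, each freq 1)
N = 38. Frequency spectrum: V_1=11, V_2=9, V_3=3
M₂ = 1²·11 + 2²·9 + 3²·3 = 74
K = 10000 × (74 − 38) / 38² = 249.3075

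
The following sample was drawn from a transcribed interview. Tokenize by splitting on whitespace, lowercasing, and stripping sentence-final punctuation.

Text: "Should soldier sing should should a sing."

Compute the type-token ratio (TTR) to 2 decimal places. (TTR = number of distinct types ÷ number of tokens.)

0.57

N = 7 tokens, V = 4 types.
TTR = V / N = 4 / 7 = 0.57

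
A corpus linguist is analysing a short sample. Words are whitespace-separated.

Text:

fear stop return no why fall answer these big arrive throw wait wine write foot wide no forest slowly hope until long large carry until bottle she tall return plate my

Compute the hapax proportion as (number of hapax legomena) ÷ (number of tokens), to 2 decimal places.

0.81

Frequencies: return:2, no:2, until:2, fear:1, stop:1, why:1, fall:1, answer:1, these:1, big:1, arrive:1, throw:1, wait:1, wine:1, write:1, foot:1, wide:1, forest:1, slowly:1, hope:1, … (8 more, each freq 1)
Hapax count = 25; token count = 31.
Ratio = 25 / 31 = 0.81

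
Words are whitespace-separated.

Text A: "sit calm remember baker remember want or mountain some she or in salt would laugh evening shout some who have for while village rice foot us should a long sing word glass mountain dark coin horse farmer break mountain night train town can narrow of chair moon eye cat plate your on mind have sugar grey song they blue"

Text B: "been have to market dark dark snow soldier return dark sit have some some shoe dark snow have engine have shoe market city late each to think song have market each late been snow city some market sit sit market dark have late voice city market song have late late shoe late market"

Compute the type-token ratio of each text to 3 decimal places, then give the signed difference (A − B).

0.558

TTR(A) = 53/59 = 0.898
TTR(B) = 18/53 = 0.340
Difference = 0.898 − 0.340 = 0.558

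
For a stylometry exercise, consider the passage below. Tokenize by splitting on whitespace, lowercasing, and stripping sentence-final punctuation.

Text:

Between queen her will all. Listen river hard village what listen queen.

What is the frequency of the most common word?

Frequencies: queen:2, listen:2, between:1, her:1, will:1, all:1, river:1, hard:1, village:1, what:1
Most common: 'queen' with frequency 2.

2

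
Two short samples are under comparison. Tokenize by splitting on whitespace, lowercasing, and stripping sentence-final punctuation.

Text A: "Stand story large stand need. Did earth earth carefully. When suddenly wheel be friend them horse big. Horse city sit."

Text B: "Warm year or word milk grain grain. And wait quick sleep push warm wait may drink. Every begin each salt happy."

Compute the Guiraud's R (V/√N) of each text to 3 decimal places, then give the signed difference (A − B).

A: V=17, N=20, R=3.801
B: V=18, N=21, R=3.928
Difference = 3.801 − 3.928 = -0.127

-0.127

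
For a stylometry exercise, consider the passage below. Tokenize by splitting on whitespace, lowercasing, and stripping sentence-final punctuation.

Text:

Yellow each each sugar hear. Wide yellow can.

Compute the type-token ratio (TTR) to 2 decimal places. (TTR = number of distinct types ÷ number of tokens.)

N = 8 tokens, V = 6 types.
TTR = V / N = 6 / 8 = 0.75

0.75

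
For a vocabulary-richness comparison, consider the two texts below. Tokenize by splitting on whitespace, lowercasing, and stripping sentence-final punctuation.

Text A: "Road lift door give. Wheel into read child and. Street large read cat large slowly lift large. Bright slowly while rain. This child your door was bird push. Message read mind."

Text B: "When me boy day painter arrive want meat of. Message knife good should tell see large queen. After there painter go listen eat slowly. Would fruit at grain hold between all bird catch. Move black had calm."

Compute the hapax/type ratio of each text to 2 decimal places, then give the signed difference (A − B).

-0.23

A: hapax=17, V=23, ratio=0.74
B: hapax=35, V=36, ratio=0.97
Difference = 0.74 − 0.97 = -0.23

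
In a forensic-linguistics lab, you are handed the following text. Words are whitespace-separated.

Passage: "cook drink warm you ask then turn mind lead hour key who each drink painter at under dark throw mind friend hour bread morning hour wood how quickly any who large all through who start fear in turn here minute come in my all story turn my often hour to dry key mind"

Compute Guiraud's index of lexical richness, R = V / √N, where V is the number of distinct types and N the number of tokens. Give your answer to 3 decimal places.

N = 53, V = 39.
√N = 7.280110
R = 39 / 7.280110 = 5.357

5.357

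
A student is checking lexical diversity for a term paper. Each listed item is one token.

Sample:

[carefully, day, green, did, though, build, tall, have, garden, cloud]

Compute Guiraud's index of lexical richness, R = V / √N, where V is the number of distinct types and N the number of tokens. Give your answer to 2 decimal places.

3.16

N = 10, V = 10.
√N = 3.162278
R = 10 / 3.162278 = 3.16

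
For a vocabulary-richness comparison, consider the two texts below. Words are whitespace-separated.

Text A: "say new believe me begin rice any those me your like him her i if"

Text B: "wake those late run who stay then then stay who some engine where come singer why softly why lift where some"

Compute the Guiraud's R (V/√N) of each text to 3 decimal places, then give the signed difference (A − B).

A: V=14, N=15, R=3.615
B: V=15, N=21, R=3.273
Difference = 3.615 − 3.273 = 0.342

0.342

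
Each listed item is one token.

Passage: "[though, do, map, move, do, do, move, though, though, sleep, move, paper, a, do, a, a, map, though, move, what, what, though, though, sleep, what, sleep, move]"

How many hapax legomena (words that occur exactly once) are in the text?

Frequencies: though:6, move:5, do:4, sleep:3, a:3, what:3, map:2, paper:1
Hapax (freq=1): paper

1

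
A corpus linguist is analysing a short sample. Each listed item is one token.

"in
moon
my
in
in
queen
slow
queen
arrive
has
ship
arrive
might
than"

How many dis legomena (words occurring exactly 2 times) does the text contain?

Frequencies: in:3, queen:2, arrive:2, moon:1, my:1, slow:1, has:1, ship:1, might:1, than:1
Words with frequency 2: arrive, queen

2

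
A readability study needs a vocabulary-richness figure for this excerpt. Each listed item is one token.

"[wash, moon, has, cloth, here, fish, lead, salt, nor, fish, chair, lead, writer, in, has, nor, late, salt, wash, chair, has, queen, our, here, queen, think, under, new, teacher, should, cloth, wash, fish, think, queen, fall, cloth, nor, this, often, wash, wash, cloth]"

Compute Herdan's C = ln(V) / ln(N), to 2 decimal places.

N = 43, V = 23.
ln(V) = 3.135494, ln(N) = 3.761200
C = 3.135494 / 3.761200 = 0.83

0.83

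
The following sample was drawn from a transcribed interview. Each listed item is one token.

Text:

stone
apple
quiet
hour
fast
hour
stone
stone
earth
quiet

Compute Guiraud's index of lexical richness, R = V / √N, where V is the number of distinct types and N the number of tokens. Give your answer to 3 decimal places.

N = 10, V = 6.
√N = 3.162278
R = 6 / 3.162278 = 1.897

1.897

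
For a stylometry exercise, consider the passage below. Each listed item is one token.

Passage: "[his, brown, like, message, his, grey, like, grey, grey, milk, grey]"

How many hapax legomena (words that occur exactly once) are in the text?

3

Frequencies: grey:4, his:2, like:2, brown:1, message:1, milk:1
Hapax (freq=1): brown, message, milk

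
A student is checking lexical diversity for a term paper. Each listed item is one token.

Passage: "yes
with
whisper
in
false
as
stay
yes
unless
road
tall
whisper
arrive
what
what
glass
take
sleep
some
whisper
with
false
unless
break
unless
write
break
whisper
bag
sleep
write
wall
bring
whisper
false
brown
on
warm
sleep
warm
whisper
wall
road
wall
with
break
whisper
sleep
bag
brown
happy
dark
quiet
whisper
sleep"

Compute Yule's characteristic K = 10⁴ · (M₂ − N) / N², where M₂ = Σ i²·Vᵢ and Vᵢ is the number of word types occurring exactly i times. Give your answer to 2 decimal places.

396.69

Frequencies: whisper:8, sleep:5, with:3, false:3, unless:3, break:3, wall:3, yes:2, road:2, what:2, write:2, bag:2, brown:2, warm:2, in:1, as:1, stay:1, tall:1, arrive:1, glass:1, … (7 more, each freq 1)
N = 55. Frequency spectrum: V_1=13, V_2=7, V_3=5, V_5=1, V_8=1
M₂ = 1²·13 + 2²·7 + 3²·5 + 5²·1 + 8²·1 = 175
K = 10000 × (175 − 55) / 55² = 396.69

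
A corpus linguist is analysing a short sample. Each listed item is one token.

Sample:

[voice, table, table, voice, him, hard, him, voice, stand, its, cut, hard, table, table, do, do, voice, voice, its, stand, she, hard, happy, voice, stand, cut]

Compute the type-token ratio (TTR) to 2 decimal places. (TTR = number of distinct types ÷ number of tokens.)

N = 26 tokens, V = 10 types.
TTR = V / N = 10 / 26 = 0.38

0.38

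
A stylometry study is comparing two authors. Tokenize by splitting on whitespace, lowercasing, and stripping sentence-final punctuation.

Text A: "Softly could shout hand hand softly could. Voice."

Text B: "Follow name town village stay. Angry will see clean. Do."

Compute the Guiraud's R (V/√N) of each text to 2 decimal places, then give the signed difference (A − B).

-1.39

A: V=5, N=8, R=1.77
B: V=10, N=10, R=3.16
Difference = 1.77 − 3.16 = -1.39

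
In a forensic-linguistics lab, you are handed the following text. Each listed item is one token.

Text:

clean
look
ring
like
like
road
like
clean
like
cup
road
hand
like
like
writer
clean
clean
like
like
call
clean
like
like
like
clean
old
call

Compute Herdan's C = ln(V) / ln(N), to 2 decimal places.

0.70

N = 27, V = 10.
ln(V) = 2.302585, ln(N) = 3.295837
C = 2.302585 / 3.295837 = 0.70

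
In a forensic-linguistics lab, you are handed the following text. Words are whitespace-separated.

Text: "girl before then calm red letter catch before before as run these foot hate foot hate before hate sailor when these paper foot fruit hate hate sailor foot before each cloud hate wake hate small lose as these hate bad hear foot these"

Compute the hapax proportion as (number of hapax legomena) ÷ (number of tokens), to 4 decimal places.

Frequencies: hate:8, before:5, foot:5, these:4, as:2, sailor:2, girl:1, then:1, calm:1, red:1, letter:1, catch:1, run:1, when:1, paper:1, fruit:1, each:1, cloud:1, wake:1, small:1, … (3 more, each freq 1)
Hapax count = 17; token count = 43.
Ratio = 17 / 43 = 0.3953

0.3953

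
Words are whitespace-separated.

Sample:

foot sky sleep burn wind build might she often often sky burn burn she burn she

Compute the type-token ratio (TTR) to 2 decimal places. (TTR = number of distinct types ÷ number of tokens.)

N = 16 tokens, V = 9 types.
TTR = V / N = 9 / 16 = 0.56

0.56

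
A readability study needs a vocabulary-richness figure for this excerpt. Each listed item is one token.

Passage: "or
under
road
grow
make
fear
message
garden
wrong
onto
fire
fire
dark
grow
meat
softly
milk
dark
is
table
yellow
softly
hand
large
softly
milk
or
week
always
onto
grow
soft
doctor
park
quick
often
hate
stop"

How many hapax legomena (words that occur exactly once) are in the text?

Frequencies: grow:3, softly:3, or:2, onto:2, fire:2, dark:2, milk:2, under:1, road:1, make:1, fear:1, message:1, garden:1, wrong:1, meat:1, is:1, table:1, yellow:1, hand:1, large:1, … (9 more, each freq 1)
Hapax (freq=1): always, doctor, fear, garden, hand, hate, is, large, make, meat, message, often, park, quick, road, soft, stop, table, under, week, wrong, yellow

22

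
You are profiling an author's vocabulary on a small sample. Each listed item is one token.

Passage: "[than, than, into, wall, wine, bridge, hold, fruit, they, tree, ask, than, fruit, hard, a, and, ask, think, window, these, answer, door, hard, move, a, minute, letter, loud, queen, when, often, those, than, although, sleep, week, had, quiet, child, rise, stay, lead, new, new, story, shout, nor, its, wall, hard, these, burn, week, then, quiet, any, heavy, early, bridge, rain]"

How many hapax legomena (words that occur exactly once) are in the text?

35

Frequencies: than:4, hard:3, wall:2, bridge:2, fruit:2, ask:2, a:2, these:2, week:2, quiet:2, new:2, into:1, wine:1, hold:1, they:1, tree:1, and:1, think:1, window:1, answer:1, … (26 more, each freq 1)
Hapax (freq=1): although, and, answer, any, burn, child, door, early, had, heavy, hold, into, its, lead, letter, loud, minute, move, nor, often, queen, rain, rise, shout, sleep, stay, story, then, they, think, those, tree, when, window, wine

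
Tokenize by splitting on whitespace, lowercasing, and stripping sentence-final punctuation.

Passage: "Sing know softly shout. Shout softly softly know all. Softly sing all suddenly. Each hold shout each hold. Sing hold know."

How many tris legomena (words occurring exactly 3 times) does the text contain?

Frequencies: softly:4, sing:3, know:3, shout:3, hold:3, all:2, each:2, suddenly:1
Words with frequency 3: hold, know, shout, sing

4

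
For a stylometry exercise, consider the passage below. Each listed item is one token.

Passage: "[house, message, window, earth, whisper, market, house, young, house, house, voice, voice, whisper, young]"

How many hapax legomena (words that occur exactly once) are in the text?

4

Frequencies: house:4, whisper:2, young:2, voice:2, message:1, window:1, earth:1, market:1
Hapax (freq=1): earth, market, message, window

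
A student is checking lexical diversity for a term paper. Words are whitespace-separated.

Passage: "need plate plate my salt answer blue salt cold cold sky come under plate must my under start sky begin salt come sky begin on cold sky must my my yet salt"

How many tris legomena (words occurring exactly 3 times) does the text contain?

2

Frequencies: my:4, salt:4, sky:4, plate:3, cold:3, come:2, under:2, must:2, begin:2, need:1, answer:1, blue:1, start:1, on:1, yet:1
Words with frequency 3: cold, plate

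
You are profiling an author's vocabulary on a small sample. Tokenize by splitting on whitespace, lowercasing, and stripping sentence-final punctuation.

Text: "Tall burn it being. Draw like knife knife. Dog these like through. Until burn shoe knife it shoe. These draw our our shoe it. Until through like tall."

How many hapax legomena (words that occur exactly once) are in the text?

2

Frequencies: it:3, like:3, knife:3, shoe:3, tall:2, burn:2, draw:2, these:2, through:2, until:2, our:2, being:1, dog:1
Hapax (freq=1): being, dog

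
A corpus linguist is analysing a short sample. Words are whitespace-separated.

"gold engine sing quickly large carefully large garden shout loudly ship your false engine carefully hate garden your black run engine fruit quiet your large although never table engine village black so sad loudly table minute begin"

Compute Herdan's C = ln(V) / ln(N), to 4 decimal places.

N = 37, V = 25.
ln(V) = 3.218876, ln(N) = 3.610918
C = 3.218876 / 3.610918 = 0.8914

0.8914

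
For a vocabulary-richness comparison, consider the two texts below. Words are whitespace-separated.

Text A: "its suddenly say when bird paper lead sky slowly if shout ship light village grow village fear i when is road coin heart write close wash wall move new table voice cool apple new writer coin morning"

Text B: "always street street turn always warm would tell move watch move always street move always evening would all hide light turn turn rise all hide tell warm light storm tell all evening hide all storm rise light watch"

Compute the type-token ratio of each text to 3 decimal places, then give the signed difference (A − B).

0.524

TTR(A) = 33/37 = 0.892
TTR(B) = 14/38 = 0.368
Difference = 0.892 − 0.368 = 0.524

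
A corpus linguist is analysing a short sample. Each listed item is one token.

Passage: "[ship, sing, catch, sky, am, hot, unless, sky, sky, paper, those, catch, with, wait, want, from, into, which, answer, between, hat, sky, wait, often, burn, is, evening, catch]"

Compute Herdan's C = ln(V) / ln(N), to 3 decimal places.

N = 28, V = 22.
ln(V) = 3.091042, ln(N) = 3.332205
C = 3.091042 / 3.332205 = 0.928

0.928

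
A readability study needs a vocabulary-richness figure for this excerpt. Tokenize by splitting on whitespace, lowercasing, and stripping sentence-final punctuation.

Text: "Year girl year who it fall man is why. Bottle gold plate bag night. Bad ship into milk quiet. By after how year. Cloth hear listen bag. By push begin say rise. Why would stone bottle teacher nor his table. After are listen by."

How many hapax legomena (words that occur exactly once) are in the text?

Frequencies: year:3, by:3, why:2, bottle:2, bag:2, after:2, listen:2, girl:1, who:1, it:1, fall:1, man:1, is:1, gold:1, plate:1, night:1, bad:1, ship:1, into:1, milk:1, … (15 more, each freq 1)
Hapax (freq=1): are, bad, begin, cloth, fall, girl, gold, hear, his, how, into, is, it, man, milk, night, nor, plate, push, quiet, rise, say, ship, stone, table, teacher, who, would

28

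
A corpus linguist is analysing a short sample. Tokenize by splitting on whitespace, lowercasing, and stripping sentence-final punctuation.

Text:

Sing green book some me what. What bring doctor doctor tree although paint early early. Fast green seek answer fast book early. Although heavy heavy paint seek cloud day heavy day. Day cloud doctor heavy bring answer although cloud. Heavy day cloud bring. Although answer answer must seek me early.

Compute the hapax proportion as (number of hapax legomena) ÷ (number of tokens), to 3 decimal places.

0.080

Frequencies: heavy:5, although:4, early:4, answer:4, cloud:4, day:4, bring:3, doctor:3, seek:3, green:2, book:2, me:2, what:2, paint:2, fast:2, sing:1, some:1, tree:1, must:1
Hapax count = 4; token count = 50.
Ratio = 4 / 50 = 0.080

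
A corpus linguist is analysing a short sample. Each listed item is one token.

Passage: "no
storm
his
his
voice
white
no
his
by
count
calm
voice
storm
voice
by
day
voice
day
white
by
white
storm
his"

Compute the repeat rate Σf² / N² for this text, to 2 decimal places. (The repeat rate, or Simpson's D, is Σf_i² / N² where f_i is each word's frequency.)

Frequencies: his:4, voice:4, storm:3, white:3, by:3, no:2, day:2, count:1, calm:1
Σf² = 69; N² = 529
Repeat rate = 69 / 529 = 0.13

0.13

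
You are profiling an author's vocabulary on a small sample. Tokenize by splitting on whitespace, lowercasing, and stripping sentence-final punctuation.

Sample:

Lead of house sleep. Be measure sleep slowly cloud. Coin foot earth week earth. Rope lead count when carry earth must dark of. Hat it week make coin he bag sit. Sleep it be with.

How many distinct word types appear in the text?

25

Distinct types: {bag, be, carry, cloud, coin, count, dark, earth, foot, hat, he, house, it, lead, make, measure, must, of, rope, sit, sleep, slowly, week, when, with}
V = 25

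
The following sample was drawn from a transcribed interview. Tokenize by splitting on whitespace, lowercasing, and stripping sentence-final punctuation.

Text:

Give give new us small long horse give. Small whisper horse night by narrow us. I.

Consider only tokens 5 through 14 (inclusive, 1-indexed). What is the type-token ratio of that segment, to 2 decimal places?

Segment tokens 5–14: small, long, horse, give, small, whisper, horse, night, by, narrow
Segment N = 10, segment V = 8.
TTR = 8 / 10 = 0.80

0.80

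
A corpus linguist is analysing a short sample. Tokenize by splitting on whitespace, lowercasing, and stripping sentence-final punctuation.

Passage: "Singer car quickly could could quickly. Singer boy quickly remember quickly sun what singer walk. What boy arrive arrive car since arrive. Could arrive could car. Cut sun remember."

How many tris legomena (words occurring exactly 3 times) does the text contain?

Frequencies: quickly:4, could:4, arrive:4, singer:3, car:3, boy:2, remember:2, sun:2, what:2, walk:1, since:1, cut:1
Words with frequency 3: car, singer

2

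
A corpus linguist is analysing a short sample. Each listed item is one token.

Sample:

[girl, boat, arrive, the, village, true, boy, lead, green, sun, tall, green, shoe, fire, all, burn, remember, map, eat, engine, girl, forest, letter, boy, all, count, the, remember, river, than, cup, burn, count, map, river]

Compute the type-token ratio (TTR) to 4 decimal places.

N = 35 tokens, V = 25 types.
TTR = V / N = 25 / 35 = 0.7143

0.7143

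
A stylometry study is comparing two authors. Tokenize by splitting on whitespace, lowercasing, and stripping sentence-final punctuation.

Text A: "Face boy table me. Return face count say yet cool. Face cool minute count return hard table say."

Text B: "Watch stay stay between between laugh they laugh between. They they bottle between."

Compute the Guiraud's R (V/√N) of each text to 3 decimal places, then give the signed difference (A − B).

A: V=11, N=18, R=2.593
B: V=6, N=13, R=1.664
Difference = 2.593 − 1.664 = 0.929

0.929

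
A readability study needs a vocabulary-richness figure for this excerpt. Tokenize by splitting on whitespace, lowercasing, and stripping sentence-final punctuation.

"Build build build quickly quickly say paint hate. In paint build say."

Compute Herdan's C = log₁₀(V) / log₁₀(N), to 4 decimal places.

N = 12, V = 6.
log₁₀(V) = 0.778151, log₁₀(N) = 1.079181
C = 0.778151 / 1.079181 = 0.7211

0.7211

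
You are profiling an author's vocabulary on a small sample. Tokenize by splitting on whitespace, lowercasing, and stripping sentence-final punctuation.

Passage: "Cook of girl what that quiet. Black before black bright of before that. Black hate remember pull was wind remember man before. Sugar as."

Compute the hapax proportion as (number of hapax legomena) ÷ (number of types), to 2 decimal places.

Frequencies: black:3, before:3, of:2, that:2, remember:2, cook:1, girl:1, what:1, quiet:1, bright:1, hate:1, pull:1, was:1, wind:1, man:1, sugar:1, as:1
Hapax count = 12; type count = 17.
Ratio = 12 / 17 = 0.71

0.71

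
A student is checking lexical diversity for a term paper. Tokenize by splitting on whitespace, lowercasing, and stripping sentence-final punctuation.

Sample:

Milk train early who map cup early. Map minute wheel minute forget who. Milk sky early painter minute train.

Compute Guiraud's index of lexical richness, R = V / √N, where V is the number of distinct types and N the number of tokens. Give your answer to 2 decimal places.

2.52

N = 19, V = 11.
√N = 4.358899
R = 11 / 4.358899 = 2.52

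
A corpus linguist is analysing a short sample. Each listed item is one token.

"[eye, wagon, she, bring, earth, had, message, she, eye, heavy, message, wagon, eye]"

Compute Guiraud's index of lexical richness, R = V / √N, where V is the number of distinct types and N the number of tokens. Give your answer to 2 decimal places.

2.22

N = 13, V = 8.
√N = 3.605551
R = 8 / 3.605551 = 2.22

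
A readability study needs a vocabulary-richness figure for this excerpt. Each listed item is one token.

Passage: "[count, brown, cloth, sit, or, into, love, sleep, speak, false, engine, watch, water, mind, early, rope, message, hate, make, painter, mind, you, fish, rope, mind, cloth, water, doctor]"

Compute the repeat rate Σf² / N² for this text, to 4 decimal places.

0.0510

Frequencies: mind:3, cloth:2, water:2, rope:2, count:1, brown:1, sit:1, or:1, into:1, love:1, sleep:1, speak:1, false:1, engine:1, watch:1, early:1, message:1, hate:1, make:1, painter:1, … (3 more, each freq 1)
Σf² = 40; N² = 784
Repeat rate = 40 / 784 = 0.0510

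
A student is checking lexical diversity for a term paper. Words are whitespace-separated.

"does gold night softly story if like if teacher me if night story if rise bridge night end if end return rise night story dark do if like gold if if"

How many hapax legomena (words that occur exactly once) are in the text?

Frequencies: if:8, night:4, story:3, gold:2, like:2, rise:2, end:2, does:1, softly:1, teacher:1, me:1, bridge:1, return:1, dark:1, do:1
Hapax (freq=1): bridge, dark, do, does, me, return, softly, teacher

8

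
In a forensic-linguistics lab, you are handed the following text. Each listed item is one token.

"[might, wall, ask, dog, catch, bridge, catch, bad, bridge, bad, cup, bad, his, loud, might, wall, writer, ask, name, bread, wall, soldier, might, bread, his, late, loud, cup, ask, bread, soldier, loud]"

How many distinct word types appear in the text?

15

Distinct types: {ask, bad, bread, bridge, catch, cup, dog, his, late, loud, might, name, soldier, wall, writer}
V = 15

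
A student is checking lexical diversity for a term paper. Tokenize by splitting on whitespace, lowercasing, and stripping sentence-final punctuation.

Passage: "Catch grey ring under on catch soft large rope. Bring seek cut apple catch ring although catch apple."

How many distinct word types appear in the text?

Distinct types: {although, apple, bring, catch, cut, grey, large, on, ring, rope, seek, soft, under}
V = 13

13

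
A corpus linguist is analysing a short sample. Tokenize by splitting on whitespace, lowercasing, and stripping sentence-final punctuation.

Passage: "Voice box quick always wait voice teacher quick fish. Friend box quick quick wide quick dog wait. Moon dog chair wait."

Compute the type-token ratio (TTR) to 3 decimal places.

0.571

N = 21 tokens, V = 12 types.
TTR = V / N = 12 / 21 = 0.571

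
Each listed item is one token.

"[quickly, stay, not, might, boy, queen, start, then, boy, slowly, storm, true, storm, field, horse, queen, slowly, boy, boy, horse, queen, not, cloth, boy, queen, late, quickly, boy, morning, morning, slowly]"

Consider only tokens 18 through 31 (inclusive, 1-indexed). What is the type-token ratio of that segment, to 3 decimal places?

0.643

Segment tokens 18–31: boy, boy, horse, queen, not, cloth, boy, queen, late, quickly, boy, morning, morning, slowly
Segment N = 14, segment V = 9.
TTR = 9 / 14 = 0.643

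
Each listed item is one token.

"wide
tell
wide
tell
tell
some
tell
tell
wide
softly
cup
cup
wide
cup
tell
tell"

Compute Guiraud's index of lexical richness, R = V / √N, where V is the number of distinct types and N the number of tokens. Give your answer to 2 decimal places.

1.25

N = 16, V = 5.
√N = 4.000000
R = 5 / 4.000000 = 1.25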